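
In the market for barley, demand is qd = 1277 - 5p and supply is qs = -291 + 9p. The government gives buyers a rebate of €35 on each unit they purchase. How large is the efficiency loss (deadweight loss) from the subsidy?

Pre-subsidy: 1277 - 5p = -291 + 9p gives p* = 112, q* = 717.
With the rebate, buyers effectively pay pb = ps − 35, where ps is the price sellers receive.
Demand in terms of ps becomes qd = 1277 − 5(ps − 35) = 1452 - 5ps. Setting this equal to supply: 1452 - 5ps = -291 + 9ps, so ps = 124.5.
Buyers pay pb = 124.5 − 35 = 89.5; q' = -291 + 9·124.5 = 829.5.
The subsidy expands output by 829.5 − 717 = 112.5 past the efficient level; on those units the gap between marginal cost and willingness to pay runs from 0 up to 35.
DWL = ½ × 35 × 112.5 = 1968.75.

Deadweight loss = €1968.75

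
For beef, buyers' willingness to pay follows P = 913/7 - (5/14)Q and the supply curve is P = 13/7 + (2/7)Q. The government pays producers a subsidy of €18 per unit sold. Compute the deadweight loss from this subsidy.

Pre-subsidy: 913/7 - (5/14)Q = 13/7 + (2/7)Q gives Q* = 200 and P* = 59.
With the subsidy, sellers receive Ps = Pb + 18 for each unit, where Pb is the price buyers pay.
On the curves, Pb = 913/7 - (5/14)Q and Ps = 13/7 + (2/7)Q; the wedge Ps − Pb = 18 gives 13/7 + (2/7)Q − (913/7 - (5/14)Q) = 18, so Q' = 228.
Then Pb = 913/7 − (5/14)·228 = 49 and Ps = 13/7 + (2/7)·228 = 67.
The subsidy expands output by 228 − 200 = 28 past the efficient level; on those units the gap between marginal cost and willingness to pay runs from 0 up to 18.
DWL = ½ × 18 × 28 = 252.

Deadweight loss = €252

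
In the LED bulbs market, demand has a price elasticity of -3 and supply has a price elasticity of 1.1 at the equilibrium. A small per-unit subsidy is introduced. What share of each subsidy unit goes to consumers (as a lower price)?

For a small subsidy around the equilibrium, the benefit split depends on the relative slopes, which at a point are proportional to the elasticities.
Buyer share = εs/(εs + |εd|) = 1.1/(1.1 + 3) = 11/41; seller share = |εd|/(εs + |εd|) = 30/41.

Consumer share = 11/41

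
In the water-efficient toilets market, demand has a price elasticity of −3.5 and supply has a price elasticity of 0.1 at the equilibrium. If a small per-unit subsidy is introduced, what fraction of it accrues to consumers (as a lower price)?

Consumer share = 1/36

For a small subsidy around the equilibrium, the benefit split depends on the relative slopes, which at a point are proportional to the elasticities.
Buyer share = εs/(εs + |εd|) = 0.1/(0.1 + 3.5) = 1/36; seller share = |εd|/(εs + |εd|) = 35/36.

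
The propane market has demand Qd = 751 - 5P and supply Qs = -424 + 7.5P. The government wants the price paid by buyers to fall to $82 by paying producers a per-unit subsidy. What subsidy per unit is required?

At a buyer price of 82, quantity demanded is 751 − 5·82 = 341.
Sellers supply 341 only when they receive Ps with -424 + 7.5·Ps = 341, i.e. Ps = 102.
s = Ps − Pb = 102 − 82 = 20.

Required subsidy s = $20 per unit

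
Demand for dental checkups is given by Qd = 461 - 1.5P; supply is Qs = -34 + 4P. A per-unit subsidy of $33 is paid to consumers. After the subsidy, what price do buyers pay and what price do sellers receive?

Buyers pay $66; sellers receive $99

Pre-subsidy: 461 - 1.5P = -34 + 4P gives P* = 90, Q* = 326.
With the rebate, buyers effectively pay Pb = Ps − 33, where Ps is the price sellers receive.
Demand in terms of Ps becomes Qd = 461 − 1.5(Ps − 33) = 510.5 - 1.5Ps. Setting this equal to supply: 510.5 - 1.5Ps = -34 + 4Ps, so Ps = 99.
Buyers pay Pb = 99 − 33 = 66; Q' = -34 + 4·99 = 362.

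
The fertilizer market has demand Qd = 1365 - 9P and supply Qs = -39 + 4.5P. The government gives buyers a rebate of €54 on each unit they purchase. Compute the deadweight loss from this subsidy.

Pre-subsidy: 1365 - 9P = -39 + 4.5P gives P* = 104, Q* = 429.
With the rebate, buyers effectively pay Pb = Ps − 54, where Ps is the price sellers receive.
Demand in terms of Ps becomes Qd = 1365 − 9(Ps − 54) = 1851 - 9Ps. Setting this equal to supply: 1851 - 9Ps = -39 + 4.5Ps, so Ps = 140.
Buyers pay Pb = 140 − 54 = 86; Q' = -39 + 4.5·140 = 591.
The subsidy expands output by 591 − 429 = 162 past the efficient level; on those units the gap between marginal cost and willingness to pay runs from 0 up to 54.
DWL = ½ × 54 × 162 = 4374.

Deadweight loss = €4374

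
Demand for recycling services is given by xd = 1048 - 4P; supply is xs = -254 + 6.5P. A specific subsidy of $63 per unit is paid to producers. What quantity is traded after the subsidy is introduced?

Pre-subsidy: 1048 - 4P = -254 + 6.5P gives P* = 124, x* = 552.
With the subsidy, sellers receive Ps = Pb + 63 for each unit, where Pb is the price buyers pay.
Supply in terms of Pb becomes xs = -254 + 6.5(Pb + 63) = 155.5 + 6.5Pb. Setting this equal to demand: 1048 - 4Pb = 155.5 + 6.5Pb, so Pb = 85.
Sellers receive Ps = 85 + 63 = 148; x' = 1048 − 4·85 = 708.

x' = 708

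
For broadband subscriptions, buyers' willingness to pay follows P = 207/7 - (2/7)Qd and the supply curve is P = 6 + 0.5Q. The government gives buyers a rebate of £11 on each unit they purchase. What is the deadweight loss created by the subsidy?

Deadweight loss = £77

Pre-subsidy: 207/7 - (2/7)Q = 6 + 0.5Q gives Q* = 30 and P* = 21.
With the rebate, buyers effectively pay Pb = Ps − 11, where Ps is the price sellers receive.
On the curves, Pb = 207/7 - (2/7)Q and Ps = 6 + 0.5Q; the wedge Ps − Pb = 11 gives 6 + 0.5Q − (207/7 - (2/7)Q) = 11, so Q' = 44.
Then Pb = 207/7 − (2/7)·44 = 17 and Ps = 6 + 0.5·44 = 28.
The subsidy expands output by 44 − 30 = 14 past the efficient level; on those units the gap between marginal cost and willingness to pay runs from 0 up to 11.
DWL = ½ × 11 × 14 = 77.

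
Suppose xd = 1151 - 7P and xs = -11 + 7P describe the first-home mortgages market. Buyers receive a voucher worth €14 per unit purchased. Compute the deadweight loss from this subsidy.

Deadweight loss = €343

Pre-subsidy: 1151 - 7P = -11 + 7P gives P* = 83, x* = 570.
With the rebate, buyers effectively pay Pb = Ps − 14, where Ps is the price sellers receive.
Demand in terms of Ps becomes xd = 1151 − 7(Ps − 14) = 1249 - 7Ps. Setting this equal to supply: 1249 - 7Ps = -11 + 7Ps, so Ps = 90.
Buyers pay Pb = 90 − 14 = 76; x' = -11 + 7·90 = 619.
The subsidy expands output by 619 − 570 = 49 past the efficient level; on those units the gap between marginal cost and willingness to pay runs from 0 up to 14.
DWL = ½ × 14 × 49 = 343.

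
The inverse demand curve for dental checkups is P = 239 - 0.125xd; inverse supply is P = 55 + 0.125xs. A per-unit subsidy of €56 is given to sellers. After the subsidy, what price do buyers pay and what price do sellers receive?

Pre-subsidy: 239 - 0.125x = 55 + 0.125x gives x* = 736 and P* = 147.
With the subsidy, sellers receive Ps = Pb + 56 for each unit, where Pb is the price buyers pay.
On the curves, Pb = 239 - 0.125x and Ps = 55 + 0.125x; the wedge Ps − Pb = 56 gives 55 + 0.125x − (239 - 0.125x) = 56, so x' = 960.
Then Pb = 239 − 0.125·960 = 119 and Ps = 55 + 0.125·960 = 175.

Buyers pay €119; sellers receive €175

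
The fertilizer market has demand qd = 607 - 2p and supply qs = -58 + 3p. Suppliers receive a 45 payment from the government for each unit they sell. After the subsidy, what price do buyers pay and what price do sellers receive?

Pre-subsidy: 607 - 2p = -58 + 3p gives p* = 133, q* = 341.
With the subsidy, sellers receive ps = pb + 45 for each unit, where pb is the price buyers pay.
Supply in terms of pb becomes qs = -58 + 3(pb + 45) = 77 + 3pb. Setting this equal to demand: 607 - 2pb = 77 + 3pb, so pb = 106.
Sellers receive ps = 106 + 45 = 151; q' = 607 − 2·106 = 395.

Buyers pay 106; sellers receive 151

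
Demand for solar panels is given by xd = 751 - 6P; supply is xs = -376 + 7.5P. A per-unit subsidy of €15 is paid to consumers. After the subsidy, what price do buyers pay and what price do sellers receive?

Buyers pay 2029/27; sellers receive 2434/27

Pre-subsidy: 751 - 6P = -376 + 7.5P gives P* = 2254/27, x* = 2251/9.
With the rebate, buyers effectively pay Pb = Ps − 15, where Ps is the price sellers receive.
Demand in terms of Ps becomes xd = 751 − 6(Ps − 15) = 841 - 6Ps. Setting this equal to supply: 841 - 6Ps = -376 + 7.5Ps, so Ps = 2434/27.
Buyers pay Pb = 2434/27 − 15 = 2029/27; x' = -376 + 7.5·(2434/27) = 2701/9.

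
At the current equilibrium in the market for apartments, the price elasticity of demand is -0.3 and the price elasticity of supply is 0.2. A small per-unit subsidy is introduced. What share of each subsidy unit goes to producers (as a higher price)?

Producer share = 0.6

For a small subsidy around the equilibrium, the benefit split depends on the relative slopes, which at a point are proportional to the elasticities.
Buyer share = εs/(εs + |εd|) = 0.2/(0.2 + 0.3) = 0.4; seller share = |εd|/(εs + |εd|) = 0.6.
So producers capture 0.6 of the subsidy.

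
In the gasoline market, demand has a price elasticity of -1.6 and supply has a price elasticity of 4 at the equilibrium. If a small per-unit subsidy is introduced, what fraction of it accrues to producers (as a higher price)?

Producer share = 2/7

For a small subsidy around the equilibrium, the benefit split depends on the relative slopes, which at a point are proportional to the elasticities.
Buyer share = εs/(εs + |εd|) = 4/(4 + 1.6) = 5/7; seller share = |εd|/(εs + |εd|) = 2/7.
So producers capture 2/7 of the subsidy.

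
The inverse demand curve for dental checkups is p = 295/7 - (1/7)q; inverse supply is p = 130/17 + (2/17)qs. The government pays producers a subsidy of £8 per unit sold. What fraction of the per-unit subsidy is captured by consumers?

Pre-subsidy: 295/7 - (1/7)q = 130/17 + (2/17)q gives q* = 4105/31 and p* = 720/31.
With the subsidy, sellers receive ps = pb + 8 for each unit, where pb is the price buyers pay.
On the curves, pb = 295/7 - (1/7)q and ps = 130/17 + (2/17)q; the wedge ps − pb = 8 gives 130/17 + (2/17)q − (295/7 - (1/7)q) = 8, so q' = 5057/31.
Then pb = 295/7 − (1/7)·(5057/31) = 584/31 and ps = 130/17 + (2/17)·(5057/31) = 832/31.
Buyers' price falls by p* − pb = 720/31 − 584/31 = 136/31; sellers' price rises by ps − p* = 832/31 − 720/31 = 112/31.
So consumers capture (136/31)/8 = 17/31 of each unit of subsidy.

Consumer share = 17/31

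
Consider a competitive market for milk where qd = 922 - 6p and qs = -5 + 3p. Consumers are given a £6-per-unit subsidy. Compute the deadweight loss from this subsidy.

Pre-subsidy: 922 - 6p = -5 + 3p gives p* = 103, q* = 304.
With the rebate, buyers effectively pay pb = ps − 6, where ps is the price sellers receive.
Demand in terms of ps becomes qd = 922 − 6(ps − 6) = 958 - 6ps. Setting this equal to supply: 958 - 6ps = -5 + 3ps, so ps = 107.
Buyers pay pb = 107 − 6 = 101; q' = -5 + 3·107 = 316.
The subsidy expands output by 316 − 304 = 12 past the efficient level; on those units the gap between marginal cost and willingness to pay runs from 0 up to 6.
DWL = ½ × 6 × 12 = 36.

Deadweight loss = £36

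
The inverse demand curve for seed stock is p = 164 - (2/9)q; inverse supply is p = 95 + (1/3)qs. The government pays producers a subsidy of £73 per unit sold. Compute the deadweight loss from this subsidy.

Deadweight loss = £4796.1

Pre-subsidy: 164 - (2/9)q = 95 + (1/3)q gives q* = 124.2 and p* = 136.4.
With the subsidy, sellers receive ps = pb + 73 for each unit, where pb is the price buyers pay.
On the curves, pb = 164 - (2/9)q and ps = 95 + (1/3)q; the wedge ps − pb = 73 gives 95 + (1/3)q − (164 - (2/9)q) = 73, so q' = 255.6.
Then pb = 164 − (2/9)·255.6 = 107.2 and ps = 95 + (1/3)·255.6 = 180.2.
The subsidy expands output by 255.6 − 124.2 = 131.4 past the efficient level; on those units the gap between marginal cost and willingness to pay runs from 0 up to 73.
DWL = ½ × 73 × 131.4 = 4796.1.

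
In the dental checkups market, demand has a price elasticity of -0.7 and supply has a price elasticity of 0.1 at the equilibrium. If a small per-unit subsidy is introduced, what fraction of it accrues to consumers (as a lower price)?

Consumer share = 0.125

For a small subsidy around the equilibrium, the benefit split depends on the relative slopes, which at a point are proportional to the elasticities.
Buyer share = εs/(εs + |εd|) = 0.1/(0.1 + 0.7) = 0.125; seller share = |εd|/(εs + |εd|) = 0.875.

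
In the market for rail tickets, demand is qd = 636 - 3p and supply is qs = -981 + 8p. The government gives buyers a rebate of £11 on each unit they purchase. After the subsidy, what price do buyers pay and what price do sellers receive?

Buyers pay £139; sellers receive £150

Pre-subsidy: 636 - 3p = -981 + 8p gives p* = 147, q* = 195.
With the rebate, buyers effectively pay pb = ps − 11, where ps is the price sellers receive.
Demand in terms of ps becomes qd = 636 − 3(ps − 11) = 669 - 3ps. Setting this equal to supply: 669 - 3ps = -981 + 8ps, so ps = 150.
Buyers pay pb = 150 − 11 = 139; q' = -981 + 8·150 = 219.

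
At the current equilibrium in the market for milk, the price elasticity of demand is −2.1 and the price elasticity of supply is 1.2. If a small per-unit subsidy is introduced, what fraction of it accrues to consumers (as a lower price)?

For a small subsidy around the equilibrium, the benefit split depends on the relative slopes, which at a point are proportional to the elasticities.
Buyer share = εs/(εs + |εd|) = 1.2/(1.2 + 2.1) = 4/11; seller share = |εd|/(εs + |εd|) = 7/11.

Consumer share = 4/11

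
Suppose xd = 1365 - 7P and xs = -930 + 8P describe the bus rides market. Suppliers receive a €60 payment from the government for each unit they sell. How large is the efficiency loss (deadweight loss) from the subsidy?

Pre-subsidy: 1365 - 7P = -930 + 8P gives P* = 153, x* = 294.
With the subsidy, sellers receive Ps = Pb + 60 for each unit, where Pb is the price buyers pay.
Supply in terms of Pb becomes xs = -930 + 8(Pb + 60) = -450 + 8Pb. Setting this equal to demand: 1365 - 7Pb = -450 + 8Pb, so Pb = 121.
Sellers receive Ps = 121 + 60 = 181; x' = 1365 − 7·121 = 518.
The subsidy expands output by 518 − 294 = 224 past the efficient level; on those units the gap between marginal cost and willingness to pay runs from 0 up to 60.
DWL = ½ × 60 × 224 = 6720.

Deadweight loss = €6720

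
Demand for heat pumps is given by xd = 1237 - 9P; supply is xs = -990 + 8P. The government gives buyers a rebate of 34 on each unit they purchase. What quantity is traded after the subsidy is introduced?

Pre-subsidy: 1237 - 9P = -990 + 8P gives P* = 131, x* = 58.
With the rebate, buyers effectively pay Pb = Ps − 34, where Ps is the price sellers receive.
Demand in terms of Ps becomes xd = 1237 − 9(Ps − 34) = 1543 - 9Ps. Setting this equal to supply: 1543 - 9Ps = -990 + 8Ps, so Ps = 149.
Buyers pay Pb = 149 − 34 = 115; x' = -990 + 8·149 = 202.

x' = 202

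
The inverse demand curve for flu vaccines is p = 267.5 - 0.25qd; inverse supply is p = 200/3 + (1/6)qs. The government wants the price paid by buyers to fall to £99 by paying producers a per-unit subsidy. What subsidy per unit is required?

Required subsidy s = £80 per unit

At a buyer price of 99, quantity demanded is 1070 − 4·99 = 674.
Sellers supply 674 only when they receive ps = 200/3 + (1/6)·674 = 179.
s = ps − pb = 179 − 99 = 80.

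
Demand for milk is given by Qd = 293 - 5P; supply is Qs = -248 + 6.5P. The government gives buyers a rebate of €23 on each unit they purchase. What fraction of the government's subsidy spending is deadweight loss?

Pre-subsidy: 293 - 5P = -248 + 6.5P gives P* = 1082/23, Q* = 1329/23.
With the rebate, buyers effectively pay Pb = Ps − 23, where Ps is the price sellers receive.
Demand in terms of Ps becomes Qd = 293 − 5(Ps − 23) = 408 - 5Ps. Setting this equal to supply: 408 - 5Ps = -248 + 6.5Ps, so Ps = 1312/23.
Buyers pay Pb = 1312/23 − 23 = 783/23; Q' = -248 + 6.5·(1312/23) = 2824/23.
ΔCS = ½(1329/23 + 2824/23)(1082/23 − 783/23) = 53989/46; ΔPS = ½(1329/23 + 2824/23)(1312/23 − 1082/23) = 20765/23.
Government spending = 23 × 2824/23 = 2824.
DWL = ½ × 23 × (2824/23 − 1329/23) = 747.5; fraction = 747.5 / 2824 = 1495/5648.

DWL / government spending = 1495/5648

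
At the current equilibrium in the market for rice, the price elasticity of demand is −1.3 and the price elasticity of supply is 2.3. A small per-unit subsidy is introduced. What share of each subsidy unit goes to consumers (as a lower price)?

For a small subsidy around the equilibrium, the benefit split depends on the relative slopes, which at a point are proportional to the elasticities.
Buyer share = εs/(εs + |εd|) = 2.3/(2.3 + 1.3) = 23/36; seller share = |εd|/(εs + |εd|) = 13/36.

Consumer share = 23/36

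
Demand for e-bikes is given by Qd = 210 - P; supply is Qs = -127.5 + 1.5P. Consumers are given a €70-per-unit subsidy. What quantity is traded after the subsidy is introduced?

Pre-subsidy: 210 - P = -127.5 + 1.5P gives P* = 135, Q* = 75.
With the rebate, buyers effectively pay Pb = Ps − 70, where Ps is the price sellers receive.
Demand in terms of Ps becomes Qd = 210 − 1(Ps − 70) = 280 - Ps. Setting this equal to supply: 280 - Ps = -127.5 + 1.5Ps, so Ps = 163.
Buyers pay Pb = 163 − 70 = 93; Q' = -127.5 + 1.5·163 = 117.

Q' = 117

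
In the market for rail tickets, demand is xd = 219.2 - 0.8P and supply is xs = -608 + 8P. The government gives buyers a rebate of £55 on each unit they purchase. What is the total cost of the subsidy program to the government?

Government cost = £10120

Pre-subsidy: 219.2 - 0.8P = -608 + 8P gives P* = 94, x* = 144.
With the rebate, buyers effectively pay Pb = Ps − 55, where Ps is the price sellers receive.
Demand in terms of Ps becomes xd = 219.2 − 0.8(Ps − 55) = 263.2 - 0.8Ps. Setting this equal to supply: 263.2 - 0.8Ps = -608 + 8Ps, so Ps = 99.
Buyers pay Pb = 99 − 55 = 44; x' = -608 + 8·99 = 184.
Government outlay = subsidy × quantity = 55 × 184 = 10120.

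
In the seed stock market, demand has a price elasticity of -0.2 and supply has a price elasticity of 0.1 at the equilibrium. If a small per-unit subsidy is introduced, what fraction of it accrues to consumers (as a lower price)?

For a small subsidy around the equilibrium, the benefit split depends on the relative slopes, which at a point are proportional to the elasticities.
Buyer share = εs/(εs + |εd|) = 0.1/(0.1 + 0.2) = 1/3; seller share = |εd|/(εs + |εd|) = 2/3.

Consumer share = 1/3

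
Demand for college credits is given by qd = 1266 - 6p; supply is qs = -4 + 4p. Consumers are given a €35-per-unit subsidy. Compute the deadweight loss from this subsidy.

Deadweight loss = €1470

Pre-subsidy: 1266 - 6p = -4 + 4p gives p* = 127, q* = 504.
With the rebate, buyers effectively pay pb = ps − 35, where ps is the price sellers receive.
Demand in terms of ps becomes qd = 1266 − 6(ps − 35) = 1476 - 6ps. Setting this equal to supply: 1476 - 6ps = -4 + 4ps, so ps = 148.
Buyers pay pb = 148 − 35 = 113; q' = -4 + 4·148 = 588.
The subsidy expands output by 588 − 504 = 84 past the efficient level; on those units the gap between marginal cost and willingness to pay runs from 0 up to 35.
DWL = ½ × 35 × 84 = 1470.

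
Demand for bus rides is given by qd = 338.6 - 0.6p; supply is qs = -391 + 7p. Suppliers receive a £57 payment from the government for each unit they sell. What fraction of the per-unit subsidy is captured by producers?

Producer share = 3/38

Pre-subsidy: 338.6 - 0.6p = -391 + 7p gives p* = 96, q* = 281.
With the subsidy, sellers receive ps = pb + 57 for each unit, where pb is the price buyers pay.
Supply in terms of pb becomes qs = -391 + 7(pb + 57) = 8 + 7pb. Setting this equal to demand: 338.6 - 0.6pb = 8 + 7pb, so pb = 43.5.
Sellers receive ps = 43.5 + 57 = 100.5; q' = 338.6 − 0.6·43.5 = 312.5.
Buyers' price falls by p* − pb = 96 − 43.5 = 52.5; sellers' price rises by ps − p* = 100.5 − 96 = 4.5.
So producers capture 4.5/57 = 3/38 of each unit of subsidy.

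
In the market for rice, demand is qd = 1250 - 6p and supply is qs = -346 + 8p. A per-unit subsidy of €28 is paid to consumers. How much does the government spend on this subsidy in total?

Government cost = €18536

Pre-subsidy: 1250 - 6p = -346 + 8p gives p* = 114, q* = 566.
With the rebate, buyers effectively pay pb = ps − 28, where ps is the price sellers receive.
Demand in terms of ps becomes qd = 1250 − 6(ps − 28) = 1418 - 6ps. Setting this equal to supply: 1418 - 6ps = -346 + 8ps, so ps = 126.
Buyers pay pb = 126 − 28 = 98; q' = -346 + 8·126 = 662.
Government outlay = subsidy × quantity = 28 × 662 = 18536.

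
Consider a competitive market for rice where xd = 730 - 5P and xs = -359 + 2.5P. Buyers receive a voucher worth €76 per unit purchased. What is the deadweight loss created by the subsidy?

Deadweight loss = 14440/3

Pre-subsidy: 730 - 5P = -359 + 2.5P gives P* = 145.2, x* = 4.
With the rebate, buyers effectively pay Pb = Ps − 76, where Ps is the price sellers receive.
Demand in terms of Ps becomes xd = 730 − 5(Ps − 76) = 1110 - 5Ps. Setting this equal to supply: 1110 - 5Ps = -359 + 2.5Ps, so Ps = 2938/15.
Buyers pay Pb = 2938/15 − 76 = 1798/15; x' = -359 + 2.5·(2938/15) = 392/3.
The subsidy expands output by 392/3 − 4 = 380/3 past the efficient level; on those units the gap between marginal cost and willingness to pay runs from 0 up to 76.
DWL = ½ × 76 × 380/3 = 14440/3.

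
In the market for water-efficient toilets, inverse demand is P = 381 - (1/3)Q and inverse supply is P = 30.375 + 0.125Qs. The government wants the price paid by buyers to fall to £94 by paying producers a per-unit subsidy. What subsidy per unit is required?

Required subsidy s = £44 per unit

At a buyer price of 94, quantity demanded is 1143 − 3·94 = 861.
Sellers supply 861 only when they receive Ps = 30.375 + 0.125·861 = 138.
s = Ps − Pb = 138 − 94 = 44.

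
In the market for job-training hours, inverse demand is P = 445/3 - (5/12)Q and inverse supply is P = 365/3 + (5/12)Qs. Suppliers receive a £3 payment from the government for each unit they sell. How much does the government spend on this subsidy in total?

Pre-subsidy: 445/3 - (5/12)Q = 365/3 + (5/12)Q gives Q* = 32 and P* = 135.
With the subsidy, sellers receive Ps = Pb + 3 for each unit, where Pb is the price buyers pay.
On the curves, Pb = 445/3 - (5/12)Q and Ps = 365/3 + (5/12)Q; the wedge Ps − Pb = 3 gives 365/3 + (5/12)Q − (445/3 - (5/12)Q) = 3, so Q' = 35.6.
Then Pb = 445/3 − (5/12)·35.6 = 133.5 and Ps = 365/3 + (5/12)·35.6 = 136.5.
Government outlay = subsidy × quantity = 3 × 35.6 = 106.8.

Government cost = £106.8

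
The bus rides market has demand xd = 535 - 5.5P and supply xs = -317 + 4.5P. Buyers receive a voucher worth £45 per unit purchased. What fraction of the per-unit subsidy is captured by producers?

Pre-subsidy: 535 - 5.5P = -317 + 4.5P gives P* = 85.2, x* = 66.4.
With the rebate, buyers effectively pay Pb = Ps − 45, where Ps is the price sellers receive.
Demand in terms of Ps becomes xd = 535 − 5.5(Ps − 45) = 782.5 - 5.5Ps. Setting this equal to supply: 782.5 - 5.5Ps = -317 + 4.5Ps, so Ps = 109.95.
Buyers pay Pb = 109.95 − 45 = 64.95; x' = -317 + 4.5·109.95 = 177.775.
Buyers' price falls by P* − Pb = 85.2 − 64.95 = 20.25; sellers' price rises by Ps − P* = 109.95 − 85.2 = 24.75.
So producers capture 24.75/45 = 0.55 of each unit of subsidy.

Producer share = 0.55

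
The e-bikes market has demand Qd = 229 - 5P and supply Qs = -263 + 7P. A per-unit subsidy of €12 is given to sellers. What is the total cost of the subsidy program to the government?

Government cost = €708

Pre-subsidy: 229 - 5P = -263 + 7P gives P* = 41, Q* = 24.
With the subsidy, sellers receive Ps = Pb + 12 for each unit, where Pb is the price buyers pay.
Supply in terms of Pb becomes Qs = -263 + 7(Pb + 12) = -179 + 7Pb. Setting this equal to demand: 229 - 5Pb = -179 + 7Pb, so Pb = 34.
Sellers receive Ps = 34 + 12 = 46; Q' = 229 − 5·34 = 59.
Government outlay = subsidy × quantity = 12 × 59 = 708.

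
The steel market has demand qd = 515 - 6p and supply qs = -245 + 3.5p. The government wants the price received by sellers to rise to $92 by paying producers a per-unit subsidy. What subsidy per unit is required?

At a seller price of 92, quantity supplied is -245 + 3.5·92 = 77.
Buyers absorb 77 only when they pay pb with 515 − 6·pb = 77, i.e. pb = 73.
s = ps − pb = 92 − 73 = 19.

Required subsidy s = $19 per unit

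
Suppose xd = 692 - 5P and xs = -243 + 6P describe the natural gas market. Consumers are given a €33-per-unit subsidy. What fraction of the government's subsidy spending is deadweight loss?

DWL / government spending = 15/119

Pre-subsidy: 692 - 5P = -243 + 6P gives P* = 85, x* = 267.
With the rebate, buyers effectively pay Pb = Ps − 33, where Ps is the price sellers receive.
Demand in terms of Ps becomes xd = 692 − 5(Ps − 33) = 857 - 5Ps. Setting this equal to supply: 857 - 5Ps = -243 + 6Ps, so Ps = 100.
Buyers pay Pb = 100 − 33 = 67; x' = -243 + 6·100 = 357.
ΔCS = ½(267 + 357)(85 − 67) = 5616; ΔPS = ½(267 + 357)(100 − 85) = 4680.
Government spending = 33 × 357 = 11781.
DWL = ½ × 33 × (357 − 267) = 1485; fraction = 1485 / 11781 = 15/119.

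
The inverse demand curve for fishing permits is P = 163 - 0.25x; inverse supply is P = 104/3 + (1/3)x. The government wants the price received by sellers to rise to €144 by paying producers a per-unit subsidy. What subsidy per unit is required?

At a seller price of 144, quantity supplied is -104 + 3·144 = 328.
Buyers absorb 328 only when they pay Pb = 163 − 0.25·328 = 81.
s = Ps − Pb = 144 − 81 = 63.

Required subsidy s = €63 per unit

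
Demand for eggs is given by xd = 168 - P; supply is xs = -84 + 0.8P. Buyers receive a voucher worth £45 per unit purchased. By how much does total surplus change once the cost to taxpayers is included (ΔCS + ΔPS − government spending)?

Pre-subsidy: 168 - P = -84 + 0.8P gives P* = 140, x* = 28.
With the rebate, buyers effectively pay Pb = Ps − 45, where Ps is the price sellers receive.
Demand in terms of Ps becomes xd = 168 − 1(Ps − 45) = 213 - Ps. Setting this equal to supply: 213 - Ps = -84 + 0.8Ps, so Ps = 165.
Buyers pay Pb = 165 − 45 = 120; x' = -84 + 0.8·165 = 48.
ΔCS = ½(28 + 48)(140 − 120) = 760; ΔPS = ½(28 + 48)(165 − 140) = 950.
Government spending = 45 × 48 = 2160.
Net change = 760 + 950 − 2160 = -450. The loss equals the DWL triangle ½·45·20.

Net change in total surplus = -£450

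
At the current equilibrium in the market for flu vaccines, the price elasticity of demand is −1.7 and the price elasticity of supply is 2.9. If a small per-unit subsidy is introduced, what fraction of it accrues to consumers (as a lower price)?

Consumer share = 29/46

For a small subsidy around the equilibrium, the benefit split depends on the relative slopes, which at a point are proportional to the elasticities.
Buyer share = εs/(εs + |εd|) = 2.9/(2.9 + 1.7) = 29/46; seller share = |εd|/(εs + |εd|) = 17/46.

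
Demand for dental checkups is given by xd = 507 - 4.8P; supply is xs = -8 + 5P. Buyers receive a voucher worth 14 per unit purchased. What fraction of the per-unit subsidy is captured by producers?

Producer share = 24/49

Pre-subsidy: 507 - 4.8P = -8 + 5P gives P* = 2575/49, x* = 12483/49.
With the rebate, buyers effectively pay Pb = Ps − 14, where Ps is the price sellers receive.
Demand in terms of Ps becomes xd = 507 − 4.8(Ps − 14) = 574.2 - 4.8Ps. Setting this equal to supply: 574.2 - 4.8Ps = -8 + 5Ps, so Ps = 2911/49.
Buyers pay Pb = 2911/49 − 14 = 2225/49; x' = -8 + 5·(2911/49) = 14163/49.
Buyers' price falls by P* − Pb = 2575/49 − 2225/49 = 50/7; sellers' price rises by Ps − P* = 2911/49 − 2575/49 = 48/7.
So producers capture (48/7)/14 = 24/49 of each unit of subsidy.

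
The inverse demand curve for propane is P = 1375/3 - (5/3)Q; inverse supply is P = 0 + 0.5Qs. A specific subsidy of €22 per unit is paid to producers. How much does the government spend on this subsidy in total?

Pre-subsidy: 1375/3 - (5/3)Q = 0 + 0.5Q gives Q* = 2750/13 and P* = 1375/13.
With the subsidy, sellers receive Ps = Pb + 22 for each unit, where Pb is the price buyers pay.
On the curves, Pb = 1375/3 - (5/3)Q and Ps = 0 + 0.5Q; the wedge Ps − Pb = 22 gives 0 + 0.5Q − (1375/3 - (5/3)Q) = 22, so Q' = 2882/13.
Then Pb = 1375/3 − (5/3)·(2882/13) = 1155/13 and Ps = 0 + 0.5·(2882/13) = 1441/13.
Government outlay = subsidy × quantity = 22 × 2882/13 = 63404/13.

Government cost = 63404/13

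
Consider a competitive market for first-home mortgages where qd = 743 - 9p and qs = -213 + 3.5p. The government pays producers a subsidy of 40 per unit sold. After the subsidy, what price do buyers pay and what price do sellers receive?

Pre-subsidy: 743 - 9p = -213 + 3.5p gives p* = 76.48, q* = 54.68.
With the subsidy, sellers receive ps = pb + 40 for each unit, where pb is the price buyers pay.
Supply in terms of pb becomes qs = -213 + 3.5(pb + 40) = -73 + 3.5pb. Setting this equal to demand: 743 - 9pb = -73 + 3.5pb, so pb = 65.28.
Sellers receive ps = 65.28 + 40 = 105.28; q' = 743 − 9·65.28 = 155.48.

Buyers pay 65.28; sellers receive 105.28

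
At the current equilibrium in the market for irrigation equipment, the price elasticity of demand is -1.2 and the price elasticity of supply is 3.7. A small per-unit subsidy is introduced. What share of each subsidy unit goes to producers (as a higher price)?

For a small subsidy around the equilibrium, the benefit split depends on the relative slopes, which at a point are proportional to the elasticities.
Buyer share = εs/(εs + |εd|) = 3.7/(3.7 + 1.2) = 37/49; seller share = |εd|/(εs + |εd|) = 12/49.
So producers capture 12/49 of the subsidy.

Producer share = 12/49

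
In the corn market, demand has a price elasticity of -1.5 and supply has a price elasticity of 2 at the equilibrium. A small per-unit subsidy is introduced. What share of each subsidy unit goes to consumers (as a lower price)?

For a small subsidy around the equilibrium, the benefit split depends on the relative slopes, which at a point are proportional to the elasticities.
Buyer share = εs/(εs + |εd|) = 2/(2 + 1.5) = 4/7; seller share = |εd|/(εs + |εd|) = 3/7.

Consumer share = 4/7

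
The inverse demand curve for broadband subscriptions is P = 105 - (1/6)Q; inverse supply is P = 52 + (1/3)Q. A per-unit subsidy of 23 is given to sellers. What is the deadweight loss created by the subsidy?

Deadweight loss = 529

Pre-subsidy: 105 - (1/6)Q = 52 + (1/3)Q gives Q* = 106 and P* = 262/3.
With the subsidy, sellers receive Ps = Pb + 23 for each unit, where Pb is the price buyers pay.
On the curves, Pb = 105 - (1/6)Q and Ps = 52 + (1/3)Q; the wedge Ps − Pb = 23 gives 52 + (1/3)Q − (105 - (1/6)Q) = 23, so Q' = 152.
Then Pb = 105 − (1/6)·152 = 239/3 and Ps = 52 + (1/3)·152 = 308/3.
The subsidy expands output by 152 − 106 = 46 past the efficient level; on those units the gap between marginal cost and willingness to pay runs from 0 up to 23.
DWL = ½ × 23 × 46 = 529.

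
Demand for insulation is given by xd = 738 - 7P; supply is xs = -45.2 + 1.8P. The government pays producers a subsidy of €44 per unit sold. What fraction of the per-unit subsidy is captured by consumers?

Pre-subsidy: 738 - 7P = -45.2 + 1.8P gives P* = 89, x* = 115.
With the subsidy, sellers receive Ps = Pb + 44 for each unit, where Pb is the price buyers pay.
Supply in terms of Pb becomes xs = -45.2 + 1.8(Pb + 44) = 34 + 1.8Pb. Setting this equal to demand: 738 - 7Pb = 34 + 1.8Pb, so Pb = 80.
Sellers receive Ps = 80 + 44 = 124; x' = 738 − 7·80 = 178.
Buyers' price falls by P* − Pb = 89 − 80 = 9; sellers' price rises by Ps − P* = 124 − 89 = 35.
So consumers capture 9/44 = 9/44 of each unit of subsidy.

Consumer share = 9/44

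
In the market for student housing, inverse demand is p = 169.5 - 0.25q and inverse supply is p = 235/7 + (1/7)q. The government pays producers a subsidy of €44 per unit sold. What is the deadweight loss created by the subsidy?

Deadweight loss = €2464

Pre-subsidy: 169.5 - 0.25q = 235/7 + (1/7)q gives q* = 346 and p* = 83.
With the subsidy, sellers receive ps = pb + 44 for each unit, where pb is the price buyers pay.
On the curves, pb = 169.5 - 0.25q and ps = 235/7 + (1/7)q; the wedge ps − pb = 44 gives 235/7 + (1/7)q − (169.5 - 0.25q) = 44, so q' = 458.
Then pb = 169.5 − 0.25·458 = 55 and ps = 235/7 + (1/7)·458 = 99.
The subsidy expands output by 458 − 346 = 112 past the efficient level; on those units the gap between marginal cost and willingness to pay runs from 0 up to 44.
DWL = ½ × 44 × 112 = 2464.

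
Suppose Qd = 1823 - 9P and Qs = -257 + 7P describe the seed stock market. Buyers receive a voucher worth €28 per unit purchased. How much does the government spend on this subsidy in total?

Government cost = €21371

Pre-subsidy: 1823 - 9P = -257 + 7P gives P* = 130, Q* = 653.
With the rebate, buyers effectively pay Pb = Ps − 28, where Ps is the price sellers receive.
Demand in terms of Ps becomes Qd = 1823 − 9(Ps − 28) = 2075 - 9Ps. Setting this equal to supply: 2075 - 9Ps = -257 + 7Ps, so Ps = 145.75.
Buyers pay Pb = 145.75 − 28 = 117.75; Q' = -257 + 7·145.75 = 763.25.
Government outlay = subsidy × quantity = 28 × 763.25 = 21371.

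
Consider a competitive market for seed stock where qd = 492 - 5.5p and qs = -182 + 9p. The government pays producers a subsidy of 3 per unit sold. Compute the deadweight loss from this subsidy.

Deadweight loss = 891/58

Pre-subsidy: 492 - 5.5p = -182 + 9p gives p* = 1348/29, q* = 6854/29.
With the subsidy, sellers receive ps = pb + 3 for each unit, where pb is the price buyers pay.
Supply in terms of pb becomes qs = -182 + 9(pb + 3) = -155 + 9pb. Setting this equal to demand: 492 - 5.5pb = -155 + 9pb, so pb = 1294/29.
Sellers receive ps = 1294/29 + 3 = 1381/29; q' = 492 − 5.5·(1294/29) = 7151/29.
The subsidy expands output by 7151/29 − 6854/29 = 297/29 past the efficient level; on those units the gap between marginal cost and willingness to pay runs from 0 up to 3.
DWL = ½ × 3 × 297/29 = 891/58.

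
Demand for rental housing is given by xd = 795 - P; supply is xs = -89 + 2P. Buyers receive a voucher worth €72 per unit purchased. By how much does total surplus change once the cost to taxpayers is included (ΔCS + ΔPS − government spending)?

Net change in total surplus = -€1728

Pre-subsidy: 795 - P = -89 + 2P gives P* = 884/3, x* = 1501/3.
With the rebate, buyers effectively pay Pb = Ps − 72, where Ps is the price sellers receive.
Demand in terms of Ps becomes xd = 795 − 1(Ps − 72) = 867 - Ps. Setting this equal to supply: 867 - Ps = -89 + 2Ps, so Ps = 956/3.
Buyers pay Pb = 956/3 − 72 = 740/3; x' = -89 + 2·(956/3) = 1645/3.
ΔCS = ½(1501/3 + 1645/3)(884/3 − 740/3) = 25168; ΔPS = ½(1501/3 + 1645/3)(956/3 − 884/3) = 12584.
Government spending = 72 × 1645/3 = 39480.
Net change = 25168 + 12584 − 39480 = -1728. The loss equals the DWL triangle ½·72·48.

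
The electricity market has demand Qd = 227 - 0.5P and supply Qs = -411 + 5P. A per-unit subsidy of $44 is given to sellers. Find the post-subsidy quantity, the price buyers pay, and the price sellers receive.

Pre-subsidy: 227 - 0.5P = -411 + 5P gives P* = 116, Q* = 169.
With the subsidy, sellers receive Ps = Pb + 44 for each unit, where Pb is the price buyers pay.
Supply in terms of Pb becomes Qs = -411 + 5(Pb + 44) = -191 + 5Pb. Setting this equal to demand: 227 - 0.5Pb = -191 + 5Pb, so Pb = 76.
Sellers receive Ps = 76 + 44 = 120; Q' = 227 − 0.5·76 = 189.

Q' = 189; buyers pay $76; sellers receive $120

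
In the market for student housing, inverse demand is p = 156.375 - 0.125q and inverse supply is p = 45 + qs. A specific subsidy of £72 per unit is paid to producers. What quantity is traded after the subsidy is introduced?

Pre-subsidy: 156.375 - 0.125q = 45 + q gives q* = 99 and p* = 144.
With the subsidy, sellers receive ps = pb + 72 for each unit, where pb is the price buyers pay.
On the curves, pb = 156.375 - 0.125q and ps = 45 + q; the wedge ps − pb = 72 gives 45 + q − (156.375 - 0.125q) = 72, so q' = 163.
Then pb = 156.375 − 0.125·163 = 136 and ps = 45 + 1·163 = 208.

q' = 163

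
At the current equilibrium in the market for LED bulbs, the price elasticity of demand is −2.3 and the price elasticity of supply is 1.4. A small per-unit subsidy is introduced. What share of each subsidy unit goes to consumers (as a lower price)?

For a small subsidy around the equilibrium, the benefit split depends on the relative slopes, which at a point are proportional to the elasticities.
Buyer share = εs/(εs + |εd|) = 1.4/(1.4 + 2.3) = 14/37; seller share = |εd|/(εs + |εd|) = 23/37.

Consumer share = 14/37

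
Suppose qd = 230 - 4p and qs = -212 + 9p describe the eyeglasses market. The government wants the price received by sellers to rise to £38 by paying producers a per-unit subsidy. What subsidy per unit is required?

Required subsidy s = £13 per unit

At a seller price of 38, quantity supplied is -212 + 9·38 = 130.
Buyers absorb 130 only when they pay pb with 230 − 4·pb = 130, i.e. pb = 25.
s = ps − pb = 38 − 25 = 13.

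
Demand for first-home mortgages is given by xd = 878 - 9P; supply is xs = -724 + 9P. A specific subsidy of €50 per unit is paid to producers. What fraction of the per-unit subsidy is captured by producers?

Pre-subsidy: 878 - 9P = -724 + 9P gives P* = 89, x* = 77.
With the subsidy, sellers receive Ps = Pb + 50 for each unit, where Pb is the price buyers pay.
Supply in terms of Pb becomes xs = -724 + 9(Pb + 50) = -274 + 9Pb. Setting this equal to demand: 878 - 9Pb = -274 + 9Pb, so Pb = 64.
Sellers receive Ps = 64 + 50 = 114; x' = 878 − 9·64 = 302.
Buyers' price falls by P* − Pb = 89 − 64 = 25; sellers' price rises by Ps − P* = 114 − 89 = 25.
So producers capture 25/50 = 0.5 of each unit of subsidy.

Producer share = 0.5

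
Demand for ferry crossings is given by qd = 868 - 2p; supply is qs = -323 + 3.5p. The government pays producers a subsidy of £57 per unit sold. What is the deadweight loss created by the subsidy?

Deadweight loss = 22743/11

Pre-subsidy: 868 - 2p = -323 + 3.5p gives p* = 2382/11, q* = 4784/11.
With the subsidy, sellers receive ps = pb + 57 for each unit, where pb is the price buyers pay.
Supply in terms of pb becomes qs = -323 + 3.5(pb + 57) = -123.5 + 3.5pb. Setting this equal to demand: 868 - 2pb = -123.5 + 3.5pb, so pb = 1983/11.
Sellers receive ps = 1983/11 + 57 = 2610/11; q' = 868 − 2·(1983/11) = 5582/11.
The subsidy expands output by 5582/11 − 4784/11 = 798/11 past the efficient level; on those units the gap between marginal cost and willingness to pay runs from 0 up to 57.
DWL = ½ × 57 × 798/11 = 22743/11.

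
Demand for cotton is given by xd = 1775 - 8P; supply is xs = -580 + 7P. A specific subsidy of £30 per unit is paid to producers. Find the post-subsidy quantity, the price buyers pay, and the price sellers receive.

x' = 631; buyers pay £143; sellers receive £173

Pre-subsidy: 1775 - 8P = -580 + 7P gives P* = 157, x* = 519.
With the subsidy, sellers receive Ps = Pb + 30 for each unit, where Pb is the price buyers pay.
Supply in terms of Pb becomes xs = -580 + 7(Pb + 30) = -370 + 7Pb. Setting this equal to demand: 1775 - 8Pb = -370 + 7Pb, so Pb = 143.
Sellers receive Ps = 143 + 30 = 173; x' = 1775 − 8·143 = 631.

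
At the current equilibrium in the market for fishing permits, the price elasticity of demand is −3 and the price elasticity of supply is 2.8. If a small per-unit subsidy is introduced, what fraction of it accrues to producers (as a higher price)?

Producer share = 15/29

For a small subsidy around the equilibrium, the benefit split depends on the relative slopes, which at a point are proportional to the elasticities.
Buyer share = εs/(εs + |εd|) = 2.8/(2.8 + 3) = 14/29; seller share = |εd|/(εs + |εd|) = 15/29.
So producers capture 15/29 of the subsidy.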